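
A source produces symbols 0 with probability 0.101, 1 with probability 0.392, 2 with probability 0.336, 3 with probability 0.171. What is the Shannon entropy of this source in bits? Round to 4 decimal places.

H = −Σ pᵢ log₂ pᵢ.
−0.101·log₂(0.101) = 0.3341
−0.392·log₂(0.392) = 0.5296
−0.336·log₂(0.336) = 0.5287
−0.171·log₂(0.171) = 0.4357
Sum ≈ 1.8281 → 1.8281 bits.

1.8281 bits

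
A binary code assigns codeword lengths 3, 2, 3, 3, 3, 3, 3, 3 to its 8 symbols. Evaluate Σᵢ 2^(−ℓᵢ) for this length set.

1.125

With common denominator 2^3 = 8: Σ 2^(−ℓᵢ) = 1/8 + 2/8 + 1/8 + 1/8 + 1/8 + 1/8 + 1/8 + 1/8 = 9/8 = 1.125.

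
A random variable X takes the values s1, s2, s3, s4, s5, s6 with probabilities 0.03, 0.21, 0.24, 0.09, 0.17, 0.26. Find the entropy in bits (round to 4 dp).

H = −Σ pᵢ log₂ pᵢ.
−0.03·log₂(0.03) = 0.1518
−0.21·log₂(0.21) = 0.4728
−0.24·log₂(0.24) = 0.4941
−0.09·log₂(0.09) = 0.3127
−0.17·log₂(0.17) = 0.4346
−0.26·log₂(0.26) = 0.5053
Sum ≈ 2.3713 → 2.3713 bits.

2.3713 bits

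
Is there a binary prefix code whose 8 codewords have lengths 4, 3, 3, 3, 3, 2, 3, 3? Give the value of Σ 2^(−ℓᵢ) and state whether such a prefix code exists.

1.0625; no

With common denominator 2^4 = 16: Σ 2^(−ℓᵢ) = 1/16 + 2/16 + 2/16 + 2/16 + 2/16 + 4/16 + 2/16 + 2/16 = 17/16 = 1.0625.
Kraft's inequality requires Σ ≤ 1; here Σ = 1.0625 > 1, so no such prefix code exists.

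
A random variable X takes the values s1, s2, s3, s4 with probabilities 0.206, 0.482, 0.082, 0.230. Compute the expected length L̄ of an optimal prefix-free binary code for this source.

1.806 bits/symbol

Repeatedly combine the two least-probable nodes; the expected code length is the sum of the merged weights.
merge 41/500 + 103/500 → 36/125
merge 23/100 + 36/125 → 259/500
merge 241/500 + 259/500 → 1
L = 36/125 + 259/500 + 1 = 903/500 = 1.806 bits/symbol.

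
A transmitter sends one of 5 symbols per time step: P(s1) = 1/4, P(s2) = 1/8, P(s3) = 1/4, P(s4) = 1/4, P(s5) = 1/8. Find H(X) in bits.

Each probability is a power of 1/2, so log₂(1/p) is an integer.
H = Σ p·log₂(1/p) = 1/4·2 + 1/8·3 + 1/4·2 + 1/4·2 + 1/8·3 = 2.25 bits.

2.25 bits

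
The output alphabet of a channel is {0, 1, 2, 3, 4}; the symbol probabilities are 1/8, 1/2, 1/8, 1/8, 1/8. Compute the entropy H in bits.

2 bits

Each probability is a power of 1/2, so log₂(1/p) is an integer.
H = Σ p·log₂(1/p) = 1/8·3 + 1/2·1 + 1/8·3 + 1/8·3 + 1/8·3 = 2 bits.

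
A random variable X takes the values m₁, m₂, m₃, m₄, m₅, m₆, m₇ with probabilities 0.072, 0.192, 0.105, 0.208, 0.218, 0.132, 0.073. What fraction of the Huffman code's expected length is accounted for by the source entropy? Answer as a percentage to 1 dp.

Entropy H = −Σ p log₂ p ≈ 2.6834 bits.
Huffman merges: 9/125+73/1000→29/200; 21/200+33/250→237/1000; 29/200+24/125→337/1000; 26/125+109/500→213/500; 237/1000+337/1000→287/500; 213/500+287/500→1. L = 2719/1000 ≈ 2.7190.
Efficiency = H/L = 2.6834/2.7190 = 98.7%.

98.7%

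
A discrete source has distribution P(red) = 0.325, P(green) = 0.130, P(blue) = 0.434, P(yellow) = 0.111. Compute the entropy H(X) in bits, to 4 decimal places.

1.7843 bits

H = −Σ pᵢ log₂ pᵢ.
−0.325·log₂(0.325) = 0.5270
−0.130·log₂(0.130) = 0.3826
−0.434·log₂(0.434) = 0.5226
−0.111·log₂(0.111) = 0.3520
Sum ≈ 1.7843 → 1.7843 bits.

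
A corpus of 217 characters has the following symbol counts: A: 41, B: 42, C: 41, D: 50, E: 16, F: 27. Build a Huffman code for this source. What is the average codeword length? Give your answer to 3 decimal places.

2.576 bits/symbol

Probabilities are the counts divided by 217.
Repeatedly combine the two least-probable nodes; the expected code length is the sum of the merged weights.
merge 16/217 + 27/217 → 43/217
merge 41/217 + 41/217 → 82/217
merge 6/31 + 43/217 → 85/217
merge 50/217 + 82/217 → 132/217
merge 85/217 + 132/217 → 1
L = 43/217 + 82/217 + 85/217 + 132/217 + 1 = 559/217 ≈ 2.576 bits/symbol.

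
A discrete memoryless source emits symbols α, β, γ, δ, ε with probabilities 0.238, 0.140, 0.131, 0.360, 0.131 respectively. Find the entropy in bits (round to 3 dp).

2.189 bits

H = −Σ pᵢ log₂ pᵢ.
−0.238·log₂(0.238) = 0.4929
−0.140·log₂(0.140) = 0.3971
−0.131·log₂(0.131) = 0.3841
−0.360·log₂(0.360) = 0.5306
−0.131·log₂(0.131) = 0.3841
Sum ≈ 2.1889 → 2.189 bits.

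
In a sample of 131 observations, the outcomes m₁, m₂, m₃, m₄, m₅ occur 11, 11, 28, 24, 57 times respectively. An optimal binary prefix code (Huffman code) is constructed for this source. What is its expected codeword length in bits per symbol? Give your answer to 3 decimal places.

2.084 bits/symbol

Probabilities are the counts divided by 131.
Repeatedly combine the two least-probable nodes; the expected code length is the sum of the merged weights.
merge 11/131 + 11/131 → 22/131
merge 22/131 + 24/131 → 46/131
merge 28/131 + 46/131 → 74/131
merge 57/131 + 74/131 → 1
L = 22/131 + 46/131 + 74/131 + 1 = 273/131 ≈ 2.084 bits/symbol.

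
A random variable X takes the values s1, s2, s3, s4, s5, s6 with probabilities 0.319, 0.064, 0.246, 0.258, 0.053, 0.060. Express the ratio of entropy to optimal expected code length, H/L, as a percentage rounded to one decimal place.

Entropy H = −Σ p log₂ p ≈ 2.2498 bits.
Huffman merges: 53/1000+3/50→113/1000; 8/125+113/1000→177/1000; 177/1000+123/500→423/1000; 129/500+319/1000→577/1000; 423/1000+577/1000→1. L = 229/100 ≈ 2.2900.
Efficiency = H/L = 2.2498/2.2900 = 98.2%.

98.2%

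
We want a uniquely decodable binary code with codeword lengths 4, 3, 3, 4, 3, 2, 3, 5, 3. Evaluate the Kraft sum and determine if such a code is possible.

With common denominator 2^5 = 32: Σ 2^(−ℓᵢ) = 2/32 + 4/32 + 4/32 + 2/32 + 4/32 + 8/32 + 4/32 + 1/32 + 4/32 = 33/32 = 1.03125.
Kraft's inequality requires Σ ≤ 1; here Σ = 1.03125 > 1, so no such prefix code exists.

1.03125; no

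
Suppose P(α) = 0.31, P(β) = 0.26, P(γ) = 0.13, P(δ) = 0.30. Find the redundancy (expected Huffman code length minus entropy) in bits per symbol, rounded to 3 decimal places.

0.067 bits

Entropy H = −Σ p log₂ p ≈ 1.9328 bits.
Huffman merges: 13/100+13/50→39/100; 3/10+31/100→61/100; 39/100+61/100→1. L = 2 ≈ 2.0000.
L − H = 2.0000 − 1.9328 = 0.067 bits.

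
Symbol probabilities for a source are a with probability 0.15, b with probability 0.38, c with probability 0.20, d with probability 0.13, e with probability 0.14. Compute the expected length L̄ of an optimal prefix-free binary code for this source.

2.24 bits/symbol

Repeatedly combine the two least-probable nodes; the expected code length is the sum of the merged weights.
merge 13/100 + 7/50 → 27/100
merge 3/20 + 1/5 → 7/20
merge 27/100 + 7/20 → 31/50
merge 19/50 + 31/50 → 1
L = 27/100 + 7/20 + 31/50 + 1 = 56/25 = 2.24 bits/symbol.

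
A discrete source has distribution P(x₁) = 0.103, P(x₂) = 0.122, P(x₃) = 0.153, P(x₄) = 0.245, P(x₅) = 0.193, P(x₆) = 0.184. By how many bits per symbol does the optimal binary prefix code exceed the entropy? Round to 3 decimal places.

0.035 bits

Entropy H = −Σ p log₂ p ≈ 2.5270 bits.
Huffman merges: 103/1000+61/500→9/40; 153/1000+23/125→337/1000; 193/1000+9/40→209/500; 49/200+337/1000→291/500; 209/500+291/500→1. L = 1281/500 ≈ 2.5620.
L − H = 2.5620 − 2.5270 = 0.035 bits.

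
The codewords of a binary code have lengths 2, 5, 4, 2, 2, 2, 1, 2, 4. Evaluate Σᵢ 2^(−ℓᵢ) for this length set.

With common denominator 2^5 = 32: Σ 2^(−ℓᵢ) = 8/32 + 1/32 + 2/32 + 8/32 + 8/32 + 8/32 + 16/32 + 8/32 + 2/32 = 61/32 = 1.90625.

1.90625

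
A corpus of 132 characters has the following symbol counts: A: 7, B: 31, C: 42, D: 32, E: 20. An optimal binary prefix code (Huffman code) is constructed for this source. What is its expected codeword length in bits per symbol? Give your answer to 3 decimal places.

2.205 bits/symbol

Probabilities are the counts divided by 132.
Repeatedly combine the two least-probable nodes; the expected code length is the sum of the merged weights.
merge 7/132 + 5/33 → 9/44
merge 9/44 + 31/132 → 29/66
merge 8/33 + 7/22 → 37/66
merge 29/66 + 37/66 → 1
L = 9/44 + 29/66 + 37/66 + 1 = 97/44 ≈ 2.205 bits/symbol.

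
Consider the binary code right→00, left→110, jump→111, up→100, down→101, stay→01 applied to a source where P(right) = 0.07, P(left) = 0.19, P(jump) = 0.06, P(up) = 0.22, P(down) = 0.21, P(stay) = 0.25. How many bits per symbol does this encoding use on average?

2.68 bits/symbol

L̄ = Σ pᵢ·ℓᵢ = 0.07·2 + 0.19·3 + 0.06·3 + 0.22·3 + 0.21·3 + 0.25·2 = 2.68 bits/symbol.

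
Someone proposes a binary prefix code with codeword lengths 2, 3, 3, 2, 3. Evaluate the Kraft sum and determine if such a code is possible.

0.875; yes

With common denominator 2^3 = 8: Σ 2^(−ℓᵢ) = 2/8 + 1/8 + 1/8 + 2/8 + 1/8 = 7/8 = 0.875.
Kraft's inequality requires Σ ≤ 1; here Σ = 0.875 ≤ 1, so such a prefix code exists.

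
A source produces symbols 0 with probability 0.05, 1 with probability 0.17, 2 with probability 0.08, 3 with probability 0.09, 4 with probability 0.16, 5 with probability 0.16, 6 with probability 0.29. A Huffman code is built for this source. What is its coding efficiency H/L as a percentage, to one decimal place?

98.1%

Entropy H = −Σ p log₂ p ≈ 2.6188 bits.
Huffman merges: 1/20+2/25→13/100; 9/100+13/100→11/50; 4/25+4/25→8/25; 17/100+11/50→39/100; 29/100+8/25→61/100; 39/100+61/100→1. L = 267/100 ≈ 2.6700.
Efficiency = H/L = 2.6188/2.6700 = 98.1%.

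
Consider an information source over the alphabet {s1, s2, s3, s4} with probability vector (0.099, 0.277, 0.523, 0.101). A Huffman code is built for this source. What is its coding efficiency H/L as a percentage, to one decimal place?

Entropy H = −Σ p log₂ p ≈ 1.6665 bits.
Huffman merges: 99/1000+101/1000→1/5; 1/5+277/1000→477/1000; 477/1000+523/1000→1. L = 1677/1000 ≈ 1.6770.
Efficiency = H/L = 1.6665/1.6770 = 99.4%.

99.4%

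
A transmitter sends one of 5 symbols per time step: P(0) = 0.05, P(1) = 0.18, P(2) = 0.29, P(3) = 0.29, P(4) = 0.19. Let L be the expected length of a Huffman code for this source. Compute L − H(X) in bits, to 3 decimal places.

Entropy H = −Σ p log₂ p ≈ 2.1524 bits.
Huffman merges: 1/20+9/50→23/100; 19/100+23/100→21/50; 29/100+29/100→29/50; 21/50+29/50→1. L = 223/100 ≈ 2.2300.
L − H = 2.2300 − 2.1524 = 0.078 bits.

0.078 bits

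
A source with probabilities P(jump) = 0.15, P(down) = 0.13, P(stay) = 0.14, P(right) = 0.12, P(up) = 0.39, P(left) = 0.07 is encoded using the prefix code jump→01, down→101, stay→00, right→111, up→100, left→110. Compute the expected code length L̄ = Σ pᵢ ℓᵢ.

L̄ = Σ pᵢ·ℓᵢ = 0.15·2 + 0.13·3 + 0.14·2 + 0.12·3 + 0.39·3 + 0.07·3 = 2.71 bits/symbol.

2.71 bits/symbol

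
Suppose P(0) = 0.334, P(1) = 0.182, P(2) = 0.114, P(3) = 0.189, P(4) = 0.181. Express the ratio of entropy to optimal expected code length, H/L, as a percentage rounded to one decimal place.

Entropy H = −Σ p log₂ p ≈ 2.2335 bits.
Huffman merges: 57/500+181/1000→59/200; 91/500+189/1000→371/1000; 59/200+167/500→629/1000; 371/1000+629/1000→1. L = 459/200 ≈ 2.2950.
Efficiency = H/L = 2.2335/2.2950 = 97.3%.

97.3%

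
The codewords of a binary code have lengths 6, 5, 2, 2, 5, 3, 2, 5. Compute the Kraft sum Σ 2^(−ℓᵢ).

With common denominator 2^6 = 64: Σ 2^(−ℓᵢ) = 1/64 + 2/64 + 16/64 + 16/64 + 2/64 + 8/64 + 16/64 + 2/64 = 63/64 = 0.984375.

0.984375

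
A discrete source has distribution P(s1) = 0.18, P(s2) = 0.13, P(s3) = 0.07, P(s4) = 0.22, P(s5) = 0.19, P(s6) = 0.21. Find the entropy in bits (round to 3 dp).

H = −Σ pᵢ log₂ pᵢ.
−0.18·log₂(0.18) = 0.4453
−0.13·log₂(0.13) = 0.3826
−0.07·log₂(0.07) = 0.2686
−0.22·log₂(0.22) = 0.4806
−0.19·log₂(0.19) = 0.4552
−0.21·log₂(0.21) = 0.4728
Sum ≈ 2.5051 → 2.505 bits.

2.505 bits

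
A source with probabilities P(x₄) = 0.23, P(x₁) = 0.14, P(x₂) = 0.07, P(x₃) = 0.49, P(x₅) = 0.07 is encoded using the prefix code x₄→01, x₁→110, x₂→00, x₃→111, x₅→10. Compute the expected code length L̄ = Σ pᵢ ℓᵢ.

2.63 bits/symbol

L̄ = Σ pᵢ·ℓᵢ = 0.23·2 + 0.14·3 + 0.07·2 + 0.49·3 + 0.07·2 = 2.63 bits/symbol.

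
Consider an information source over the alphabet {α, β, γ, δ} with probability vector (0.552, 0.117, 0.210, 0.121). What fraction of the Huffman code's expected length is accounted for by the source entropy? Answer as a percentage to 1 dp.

Entropy H = −Σ p log₂ p ≈ 1.6769 bits.
Huffman merges: 117/1000+121/1000→119/500; 21/100+119/500→56/125; 56/125+69/125→1. L = 843/500 ≈ 1.6860.
Efficiency = H/L = 1.6769/1.6860 = 99.5%.

99.5%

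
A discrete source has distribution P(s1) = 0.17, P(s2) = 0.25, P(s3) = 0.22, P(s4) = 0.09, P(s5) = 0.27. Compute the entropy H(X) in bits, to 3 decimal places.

2.238 bits

H = −Σ pᵢ log₂ pᵢ.
−0.17·log₂(0.17) = 0.4346
−0.25·log₂(0.25) = 0.5000
−0.22·log₂(0.22) = 0.4806
−0.09·log₂(0.09) = 0.3127
−0.27·log₂(0.27) = 0.5100
Sum ≈ 2.2378 → 2.238 bits.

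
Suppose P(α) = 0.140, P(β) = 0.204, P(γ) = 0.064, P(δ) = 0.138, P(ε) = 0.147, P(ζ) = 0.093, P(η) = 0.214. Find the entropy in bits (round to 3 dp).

H = −Σ pᵢ log₂ pᵢ.
−0.140·log₂(0.140) = 0.3971
−0.204·log₂(0.204) = 0.4678
−0.064·log₂(0.064) = 0.2538
−0.138·log₂(0.138) = 0.3943
−0.147·log₂(0.147) = 0.4066
−0.093·log₂(0.093) = 0.3187
−0.214·log₂(0.214) = 0.4760
Sum ≈ 2.7144 → 2.714 bits.

2.714 bits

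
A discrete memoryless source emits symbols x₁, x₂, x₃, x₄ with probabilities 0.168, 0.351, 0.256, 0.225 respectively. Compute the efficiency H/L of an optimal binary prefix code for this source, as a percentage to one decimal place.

Entropy H = −Σ p log₂ p ≈ 1.9500 bits.
Huffman merges: 21/125+9/40→393/1000; 32/125+351/1000→607/1000; 393/1000+607/1000→1. L = 2 ≈ 2.0000.
Efficiency = H/L = 1.9500/2.0000 = 97.5%.

97.5%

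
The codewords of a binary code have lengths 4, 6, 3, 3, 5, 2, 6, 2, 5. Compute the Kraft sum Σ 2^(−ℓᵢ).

With common denominator 2^6 = 64: Σ 2^(−ℓᵢ) = 4/64 + 1/64 + 8/64 + 8/64 + 2/64 + 16/64 + 1/64 + 16/64 + 2/64 = 58/64 = 0.90625.

0.90625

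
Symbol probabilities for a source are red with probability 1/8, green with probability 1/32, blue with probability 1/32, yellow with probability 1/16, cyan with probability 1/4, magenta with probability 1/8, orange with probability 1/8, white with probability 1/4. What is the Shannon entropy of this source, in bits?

2.6875 bits

Each probability is a power of 1/2, so log₂(1/p) is an integer.
H = Σ p·log₂(1/p) = 1/8·3 + 1/32·5 + 1/32·5 + 1/16·4 + 1/4·2 + 1/8·3 + 1/8·3 + 1/4·2 = 2.6875 bits.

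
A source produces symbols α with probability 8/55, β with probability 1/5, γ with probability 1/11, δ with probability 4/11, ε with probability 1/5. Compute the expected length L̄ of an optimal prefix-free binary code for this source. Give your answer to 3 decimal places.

2.236 bits/symbol

Repeatedly combine the two least-probable nodes; the expected code length is the sum of the merged weights.
merge 1/11 + 8/55 → 13/55
merge 1/5 + 1/5 → 2/5
merge 13/55 + 4/11 → 3/5
merge 2/5 + 3/5 → 1
L = 13/55 + 2/5 + 3/5 + 1 = 123/55 ≈ 2.236 bits/symbol.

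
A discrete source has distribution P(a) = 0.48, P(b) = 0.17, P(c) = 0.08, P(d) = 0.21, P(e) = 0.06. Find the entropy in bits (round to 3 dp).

H = −Σ pᵢ log₂ pᵢ.
−0.48·log₂(0.48) = 0.5083
−0.17·log₂(0.17) = 0.4346
−0.08·log₂(0.08) = 0.2915
−0.21·log₂(0.21) = 0.4728
−0.06·log₂(0.06) = 0.2435
Sum ≈ 1.9507 → 1.951 bits.

1.951 bits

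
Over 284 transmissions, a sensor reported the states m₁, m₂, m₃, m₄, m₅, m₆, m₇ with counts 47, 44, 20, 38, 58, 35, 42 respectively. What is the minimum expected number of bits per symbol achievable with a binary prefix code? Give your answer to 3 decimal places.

Probabilities are the counts divided by 284.
Repeatedly combine the two least-probable nodes; the expected code length is the sum of the merged weights.
merge 5/71 + 35/284 → 55/284
merge 19/142 + 21/142 → 20/71
merge 11/71 + 47/284 → 91/284
merge 55/284 + 29/142 → 113/284
merge 20/71 + 91/284 → 171/284
merge 113/284 + 171/284 → 1
L = 55/284 + 20/71 + 91/284 + 113/284 + 171/284 + 1 = 397/142 ≈ 2.796 bits/symbol.

2.796 bits/symbol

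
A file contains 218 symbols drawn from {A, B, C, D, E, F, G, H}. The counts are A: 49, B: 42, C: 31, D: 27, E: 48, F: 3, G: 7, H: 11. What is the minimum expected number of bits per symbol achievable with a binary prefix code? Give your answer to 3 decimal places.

2.697 bits/symbol

Probabilities are the counts divided by 218.
Repeatedly combine the two least-probable nodes; the expected code length is the sum of the merged weights.
merge 3/218 + 7/218 → 5/109
merge 5/109 + 11/218 → 21/218
merge 21/218 + 27/218 → 24/109
merge 31/218 + 21/109 → 73/218
merge 24/109 + 24/109 → 48/109
merge 49/218 + 73/218 → 61/109
merge 48/109 + 61/109 → 1
L = 5/109 + 21/218 + 24/109 + 73/218 + 48/109 + 61/109 + 1 = 294/109 ≈ 2.697 bits/symbol.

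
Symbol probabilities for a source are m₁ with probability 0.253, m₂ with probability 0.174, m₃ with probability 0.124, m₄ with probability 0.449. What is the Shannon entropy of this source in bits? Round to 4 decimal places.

H = −Σ pᵢ log₂ pᵢ.
−0.253·log₂(0.253) = 0.5016
−0.174·log₂(0.174) = 0.4390
−0.124·log₂(0.124) = 0.3734
−0.449·log₂(0.449) = 0.5187
Sum ≈ 1.8327 → 1.8327 bits.

1.8327 bits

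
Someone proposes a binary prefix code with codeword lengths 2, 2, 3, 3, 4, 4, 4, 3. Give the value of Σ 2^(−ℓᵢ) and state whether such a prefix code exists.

1.0625; no

With common denominator 2^4 = 16: Σ 2^(−ℓᵢ) = 4/16 + 4/16 + 2/16 + 2/16 + 1/16 + 1/16 + 1/16 + 2/16 = 17/16 = 1.0625.
Kraft's inequality requires Σ ≤ 1; here Σ = 1.0625 > 1, so no such prefix code exists.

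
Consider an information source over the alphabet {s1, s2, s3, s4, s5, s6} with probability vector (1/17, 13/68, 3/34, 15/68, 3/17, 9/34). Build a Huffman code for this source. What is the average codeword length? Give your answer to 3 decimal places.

Repeatedly combine the two least-probable nodes; the expected code length is the sum of the merged weights.
merge 1/17 + 3/34 → 5/34
merge 5/34 + 3/17 → 11/34
merge 13/68 + 15/68 → 7/17
merge 9/34 + 11/34 → 10/17
merge 7/17 + 10/17 → 1
L = 5/34 + 11/34 + 7/17 + 10/17 + 1 = 42/17 ≈ 2.471 bits/symbol.

2.471 bits/symbol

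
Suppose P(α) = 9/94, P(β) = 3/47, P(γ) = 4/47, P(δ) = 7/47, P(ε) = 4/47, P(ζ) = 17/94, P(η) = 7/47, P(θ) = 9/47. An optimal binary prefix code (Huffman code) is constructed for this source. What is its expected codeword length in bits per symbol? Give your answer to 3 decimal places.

2.957 bits/symbol

Repeatedly combine the two least-probable nodes; the expected code length is the sum of the merged weights.
merge 3/47 + 4/47 → 7/47
merge 4/47 + 9/94 → 17/94
merge 7/47 + 7/47 → 14/47
merge 7/47 + 17/94 → 31/94
merge 17/94 + 9/47 → 35/94
merge 14/47 + 31/94 → 59/94
merge 35/94 + 59/94 → 1
L = 7/47 + 17/94 + 14/47 + 31/94 + 35/94 + 59/94 + 1 = 139/47 ≈ 2.957 bits/symbol.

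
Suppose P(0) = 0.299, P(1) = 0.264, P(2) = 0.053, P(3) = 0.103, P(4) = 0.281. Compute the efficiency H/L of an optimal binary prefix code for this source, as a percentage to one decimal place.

Entropy H = −Σ p log₂ p ≈ 2.1050 bits.
Huffman merges: 53/1000+103/1000→39/250; 39/250+33/125→21/50; 281/1000+299/1000→29/50; 21/50+29/50→1. L = 539/250 ≈ 2.1560.
Efficiency = H/L = 2.1050/2.1560 = 97.6%.

97.6%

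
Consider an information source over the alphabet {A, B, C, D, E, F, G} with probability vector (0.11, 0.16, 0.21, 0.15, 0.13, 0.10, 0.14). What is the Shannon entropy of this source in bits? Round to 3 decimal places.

2.769 bits

H = −Σ pᵢ log₂ pᵢ.
−0.11·log₂(0.11) = 0.3503
−0.16·log₂(0.16) = 0.4230
−0.21·log₂(0.21) = 0.4728
−0.15·log₂(0.15) = 0.4105
−0.13·log₂(0.13) = 0.3826
−0.10·log₂(0.10) = 0.3322
−0.14·log₂(0.14) = 0.3971
Sum ≈ 2.7686 → 2.769 bits.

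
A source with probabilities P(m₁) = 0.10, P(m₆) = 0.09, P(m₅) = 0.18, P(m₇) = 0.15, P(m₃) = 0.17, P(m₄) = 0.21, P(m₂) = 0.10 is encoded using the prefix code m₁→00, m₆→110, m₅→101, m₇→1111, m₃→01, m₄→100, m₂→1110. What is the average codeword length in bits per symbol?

L̄ = Σ pᵢ·ℓᵢ = 0.10·2 + 0.09·3 + 0.18·3 + 0.15·4 + 0.17·2 + 0.21·3 + 0.10·4 = 2.98 bits/symbol.

2.98 bits/symbol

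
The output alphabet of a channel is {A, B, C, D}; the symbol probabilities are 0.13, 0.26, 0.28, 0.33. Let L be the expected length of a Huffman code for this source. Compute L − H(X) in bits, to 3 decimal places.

Entropy H = −Σ p log₂ p ≈ 1.9300 bits.
Huffman merges: 13/100+13/50→39/100; 7/25+33/100→61/100; 39/100+61/100→1. L = 2 ≈ 2.0000.
L − H = 2.0000 − 1.9300 = 0.070 bits.

0.070 bits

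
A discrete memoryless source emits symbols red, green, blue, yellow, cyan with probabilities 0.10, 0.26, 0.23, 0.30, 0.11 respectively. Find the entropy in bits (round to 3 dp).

H = −Σ pᵢ log₂ pᵢ.
−0.10·log₂(0.10) = 0.3322
−0.26·log₂(0.26) = 0.5053
−0.23·log₂(0.23) = 0.4877
−0.30·log₂(0.30) = 0.5211
−0.11·log₂(0.11) = 0.3503
Sum ≈ 2.1965 → 2.197 bits.

2.197 bits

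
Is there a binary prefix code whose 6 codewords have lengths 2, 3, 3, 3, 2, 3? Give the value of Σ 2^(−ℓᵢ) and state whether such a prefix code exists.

1; yes

With common denominator 2^3 = 8: Σ 2^(−ℓᵢ) = 2/8 + 1/8 + 1/8 + 1/8 + 2/8 + 1/8 = 8/8 = 1.
Kraft's inequality requires Σ ≤ 1; here Σ = 1 ≤ 1, so such a prefix code exists.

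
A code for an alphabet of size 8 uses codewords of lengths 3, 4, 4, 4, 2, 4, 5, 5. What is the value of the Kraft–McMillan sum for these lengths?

With common denominator 2^5 = 32: Σ 2^(−ℓᵢ) = 4/32 + 2/32 + 2/32 + 2/32 + 8/32 + 2/32 + 1/32 + 1/32 = 22/32 = 0.6875.

0.6875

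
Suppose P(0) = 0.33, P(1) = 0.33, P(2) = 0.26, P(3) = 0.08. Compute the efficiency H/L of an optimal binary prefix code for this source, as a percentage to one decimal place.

92.6%

Entropy H = −Σ p log₂ p ≈ 1.8524 bits.
Huffman merges: 2/25+13/50→17/50; 33/100+33/100→33/50; 17/50+33/50→1. L = 2 ≈ 2.0000.
Efficiency = H/L = 1.8524/2.0000 = 92.6%.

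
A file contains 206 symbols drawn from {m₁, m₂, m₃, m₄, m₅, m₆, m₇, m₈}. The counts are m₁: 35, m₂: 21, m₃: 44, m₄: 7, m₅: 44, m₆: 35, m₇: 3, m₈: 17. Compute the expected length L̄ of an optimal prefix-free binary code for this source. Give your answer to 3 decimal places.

2.752 bits/symbol

Probabilities are the counts divided by 206.
Repeatedly combine the two least-probable nodes; the expected code length is the sum of the merged weights.
merge 3/206 + 7/206 → 5/103
merge 5/103 + 17/206 → 27/206
merge 21/206 + 27/206 → 24/103
merge 35/206 + 35/206 → 35/103
merge 22/103 + 22/103 → 44/103
merge 24/103 + 35/103 → 59/103
merge 44/103 + 59/103 → 1
L = 5/103 + 27/206 + 24/103 + 35/103 + 44/103 + 59/103 + 1 = 567/206 ≈ 2.752 bits/symbol.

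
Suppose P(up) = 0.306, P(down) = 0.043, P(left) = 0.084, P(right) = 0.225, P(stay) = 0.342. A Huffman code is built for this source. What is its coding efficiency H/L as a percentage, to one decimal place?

95.5%

Entropy H = −Σ p log₂ p ≈ 2.0317 bits.
Huffman merges: 43/1000+21/250→127/1000; 127/1000+9/40→44/125; 153/500+171/500→81/125; 44/125+81/125→1. L = 2127/1000 ≈ 2.1270.
Efficiency = H/L = 2.0317/2.1270 = 95.5%.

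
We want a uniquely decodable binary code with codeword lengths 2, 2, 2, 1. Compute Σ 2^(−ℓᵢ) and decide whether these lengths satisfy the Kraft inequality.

With common denominator 2^2 = 4: Σ 2^(−ℓᵢ) = 1/4 + 1/4 + 1/4 + 2/4 = 5/4 = 1.25.
Kraft's inequality requires Σ ≤ 1; here Σ = 1.25 > 1, so no such prefix code exists.

1.25; no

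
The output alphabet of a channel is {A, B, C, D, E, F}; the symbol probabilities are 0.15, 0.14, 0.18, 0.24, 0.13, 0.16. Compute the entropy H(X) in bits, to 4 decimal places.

H = −Σ pᵢ log₂ pᵢ.
−0.15·log₂(0.15) = 0.4105
−0.14·log₂(0.14) = 0.3971
−0.18·log₂(0.18) = 0.4453
−0.24·log₂(0.24) = 0.4941
−0.13·log₂(0.13) = 0.3826
−0.16·log₂(0.16) = 0.4230
Sum ≈ 2.5528 → 2.5528 bits.

2.5528 bits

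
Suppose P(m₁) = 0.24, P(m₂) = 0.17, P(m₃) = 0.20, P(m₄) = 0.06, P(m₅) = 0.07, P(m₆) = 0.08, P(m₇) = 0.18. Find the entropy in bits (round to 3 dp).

H = −Σ pᵢ log₂ pᵢ.
−0.24·log₂(0.24) = 0.4941
−0.17·log₂(0.17) = 0.4346
−0.20·log₂(0.20) = 0.4644
−0.06·log₂(0.06) = 0.2435
−0.07·log₂(0.07) = 0.2686
−0.08·log₂(0.08) = 0.2915
−0.18·log₂(0.18) = 0.4453
Sum ≈ 2.6420 → 2.642 bits.

2.642 bits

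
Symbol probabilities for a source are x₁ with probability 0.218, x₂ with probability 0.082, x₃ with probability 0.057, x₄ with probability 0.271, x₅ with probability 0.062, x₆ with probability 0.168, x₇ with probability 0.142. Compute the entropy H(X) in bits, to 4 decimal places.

2.6019 bits

H = −Σ pᵢ log₂ pᵢ.
−0.218·log₂(0.218) = 0.4791
−0.082·log₂(0.082) = 0.2959
−0.057·log₂(0.057) = 0.2356
−0.271·log₂(0.271) = 0.5105
−0.062·log₂(0.062) = 0.2487
−0.168·log₂(0.168) = 0.4323
−0.142·log₂(0.142) = 0.3999
Sum ≈ 2.6019 → 2.6019 bits.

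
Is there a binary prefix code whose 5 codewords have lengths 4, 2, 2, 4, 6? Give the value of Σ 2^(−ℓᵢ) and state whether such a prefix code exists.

With common denominator 2^6 = 64: Σ 2^(−ℓᵢ) = 4/64 + 16/64 + 16/64 + 4/64 + 1/64 = 41/64 = 0.640625.
Kraft's inequality requires Σ ≤ 1; here Σ = 0.640625 ≤ 1, so such a prefix code exists.

0.640625; yes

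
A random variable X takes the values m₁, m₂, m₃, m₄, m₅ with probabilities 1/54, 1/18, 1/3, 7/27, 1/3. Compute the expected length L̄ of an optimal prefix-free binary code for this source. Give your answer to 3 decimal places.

2.074 bits/symbol

Repeatedly combine the two least-probable nodes; the expected code length is the sum of the merged weights.
merge 1/54 + 1/18 → 2/27
merge 2/27 + 7/27 → 1/3
merge 1/3 + 1/3 → 2/3
merge 1/3 + 2/3 → 1
L = 2/27 + 1/3 + 2/3 + 1 = 56/27 ≈ 2.074 bits/symbol.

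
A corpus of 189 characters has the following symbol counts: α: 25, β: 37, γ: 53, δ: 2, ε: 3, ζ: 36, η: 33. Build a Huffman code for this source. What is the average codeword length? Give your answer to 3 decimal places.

Probabilities are the counts divided by 189.
Repeatedly combine the two least-probable nodes; the expected code length is the sum of the merged weights.
merge 2/189 + 1/63 → 5/189
merge 5/189 + 25/189 → 10/63
merge 10/63 + 11/63 → 1/3
merge 4/21 + 37/189 → 73/189
merge 53/189 + 1/3 → 116/189
merge 73/189 + 116/189 → 1
L = 5/189 + 10/63 + 1/3 + 73/189 + 116/189 + 1 = 68/27 ≈ 2.519 bits/symbol.

2.519 bits/symbol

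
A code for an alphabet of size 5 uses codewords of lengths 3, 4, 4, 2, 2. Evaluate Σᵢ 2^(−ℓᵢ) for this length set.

0.75

With common denominator 2^4 = 16: Σ 2^(−ℓᵢ) = 2/16 + 1/16 + 1/16 + 4/16 + 4/16 = 12/16 = 0.75.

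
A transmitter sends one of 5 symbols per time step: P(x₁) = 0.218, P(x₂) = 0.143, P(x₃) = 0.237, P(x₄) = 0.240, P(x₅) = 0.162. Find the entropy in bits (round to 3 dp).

H = −Σ pᵢ log₂ pᵢ.
−0.218·log₂(0.218) = 0.4791
−0.143·log₂(0.143) = 0.4012
−0.237·log₂(0.237) = 0.4923
−0.240·log₂(0.240) = 0.4941
−0.162·log₂(0.162) = 0.4254
Sum ≈ 2.2921 → 2.292 bits.

2.292 bits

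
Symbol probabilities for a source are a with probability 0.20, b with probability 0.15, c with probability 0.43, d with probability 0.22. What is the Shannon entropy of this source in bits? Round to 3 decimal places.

1.879 bits

H = −Σ pᵢ log₂ pᵢ.
−0.20·log₂(0.20) = 0.4644
−0.15·log₂(0.15) = 0.4105
−0.43·log₂(0.43) = 0.5236
−0.22·log₂(0.22) = 0.4806
Sum ≈ 1.8791 → 1.879 bits.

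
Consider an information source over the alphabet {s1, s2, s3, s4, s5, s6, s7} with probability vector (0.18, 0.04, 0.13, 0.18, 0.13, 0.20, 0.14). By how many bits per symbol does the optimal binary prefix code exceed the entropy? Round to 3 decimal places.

Entropy H = −Σ p log₂ p ≈ 2.7032 bits.
Huffman merges: 1/25+13/100→17/100; 13/100+7/50→27/100; 17/100+9/50→7/20; 9/50+1/5→19/50; 27/100+7/20→31/50; 19/50+31/50→1. L = 279/100 ≈ 2.7900.
L − H = 2.7900 − 2.7032 = 0.087 bits.

0.087 bits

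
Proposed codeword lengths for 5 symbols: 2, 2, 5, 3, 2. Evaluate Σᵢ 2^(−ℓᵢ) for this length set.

0.90625

With common denominator 2^5 = 32: Σ 2^(−ℓᵢ) = 8/32 + 8/32 + 1/32 + 4/32 + 8/32 = 29/32 = 0.90625.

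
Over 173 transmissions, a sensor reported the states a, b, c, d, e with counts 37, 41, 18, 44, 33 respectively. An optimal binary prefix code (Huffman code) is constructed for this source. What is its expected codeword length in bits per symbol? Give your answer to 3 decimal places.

2.295 bits/symbol

Probabilities are the counts divided by 173.
Repeatedly combine the two least-probable nodes; the expected code length is the sum of the merged weights.
merge 18/173 + 33/173 → 51/173
merge 37/173 + 41/173 → 78/173
merge 44/173 + 51/173 → 95/173
merge 78/173 + 95/173 → 1
L = 51/173 + 78/173 + 95/173 + 1 = 397/173 ≈ 2.295 bits/symbol.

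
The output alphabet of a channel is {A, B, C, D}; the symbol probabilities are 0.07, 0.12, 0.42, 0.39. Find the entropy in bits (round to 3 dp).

1.691 bits

H = −Σ pᵢ log₂ pᵢ.
−0.07·log₂(0.07) = 0.2686
−0.12·log₂(0.12) = 0.3671
−0.42·log₂(0.42) = 0.5256
−0.39·log₂(0.39) = 0.5298
Sum ≈ 1.6911 → 1.691 bits.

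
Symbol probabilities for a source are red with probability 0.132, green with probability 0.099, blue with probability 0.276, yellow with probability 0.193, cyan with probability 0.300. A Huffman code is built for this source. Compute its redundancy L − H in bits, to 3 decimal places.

Entropy H = −Σ p log₂ p ≈ 2.2077 bits.
Huffman merges: 99/1000+33/250→231/1000; 193/1000+231/1000→53/125; 69/250+3/10→72/125; 53/125+72/125→1. L = 2231/1000 ≈ 2.2310.
L − H = 2.2310 − 2.2077 = 0.023 bits.

0.023 bits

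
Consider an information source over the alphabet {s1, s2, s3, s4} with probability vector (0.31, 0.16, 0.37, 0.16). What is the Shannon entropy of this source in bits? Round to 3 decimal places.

H = −Σ pᵢ log₂ pᵢ.
−0.31·log₂(0.31) = 0.5238
−0.16·log₂(0.16) = 0.4230
−0.37·log₂(0.37) = 0.5307
−0.16·log₂(0.16) = 0.4230
Sum ≈ 1.9006 → 1.901 bits.

1.901 bits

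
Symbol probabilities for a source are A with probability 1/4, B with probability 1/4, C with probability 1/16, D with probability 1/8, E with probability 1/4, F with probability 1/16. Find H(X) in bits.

Each probability is a power of 1/2, so log₂(1/p) is an integer.
H = Σ p·log₂(1/p) = 1/4·2 + 1/4·2 + 1/16·4 + 1/8·3 + 1/4·2 + 1/16·4 = 2.375 bits.

2.375 bits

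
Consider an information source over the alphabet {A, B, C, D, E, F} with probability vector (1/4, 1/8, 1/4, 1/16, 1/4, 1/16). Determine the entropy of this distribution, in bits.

Each probability is a power of 1/2, so log₂(1/p) is an integer.
H = Σ p·log₂(1/p) = 1/4·2 + 1/8·3 + 1/4·2 + 1/16·4 + 1/4·2 + 1/16·4 = 2.375 bits.

2.375 bits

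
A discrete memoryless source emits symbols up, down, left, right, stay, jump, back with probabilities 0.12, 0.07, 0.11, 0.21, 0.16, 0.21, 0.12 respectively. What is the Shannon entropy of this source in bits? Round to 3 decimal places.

H = −Σ pᵢ log₂ pᵢ.
−0.12·log₂(0.12) = 0.3671
−0.07·log₂(0.07) = 0.2686
−0.11·log₂(0.11) = 0.3503
−0.21·log₂(0.21) = 0.4728
−0.16·log₂(0.16) = 0.4230
−0.21·log₂(0.21) = 0.4728
−0.12·log₂(0.12) = 0.3671
Sum ≈ 2.7216 → 2.722 bits.

2.722 bits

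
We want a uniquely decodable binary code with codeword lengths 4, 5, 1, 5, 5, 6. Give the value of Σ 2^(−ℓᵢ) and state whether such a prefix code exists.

With common denominator 2^6 = 64: Σ 2^(−ℓᵢ) = 4/64 + 2/64 + 32/64 + 2/64 + 2/64 + 1/64 = 43/64 = 0.671875.
Kraft's inequality requires Σ ≤ 1; here Σ = 0.671875 ≤ 1, so such a prefix code exists.

0.671875; yes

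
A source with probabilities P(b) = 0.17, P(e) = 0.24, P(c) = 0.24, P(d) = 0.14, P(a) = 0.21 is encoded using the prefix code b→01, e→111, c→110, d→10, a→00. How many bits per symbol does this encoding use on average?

2.48 bits/symbol

L̄ = Σ pᵢ·ℓᵢ = 0.17·2 + 0.24·3 + 0.24·3 + 0.14·2 + 0.21·2 = 2.48 bits/symbol.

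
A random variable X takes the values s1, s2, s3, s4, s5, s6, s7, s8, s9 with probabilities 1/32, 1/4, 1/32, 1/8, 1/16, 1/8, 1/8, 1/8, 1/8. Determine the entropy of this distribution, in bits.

2.9375 bits

Each probability is a power of 1/2, so log₂(1/p) is an integer.
H = Σ p·log₂(1/p) = 1/32·5 + 1/4·2 + 1/32·5 + 1/8·3 + 1/16·4 + 1/8·3 + 1/8·3 + 1/8·3 + 1/8·3 = 2.9375 bits.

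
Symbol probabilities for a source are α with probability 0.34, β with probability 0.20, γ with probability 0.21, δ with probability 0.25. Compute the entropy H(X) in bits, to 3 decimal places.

H = −Σ pᵢ log₂ pᵢ.
−0.34·log₂(0.34) = 0.5292
−0.20·log₂(0.20) = 0.4644
−0.21·log₂(0.21) = 0.4728
−0.25·log₂(0.25) = 0.5000
Sum ≈ 1.9664 → 1.966 bits.

1.966 bits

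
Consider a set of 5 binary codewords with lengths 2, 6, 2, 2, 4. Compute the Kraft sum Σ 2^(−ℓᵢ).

0.828125

With common denominator 2^6 = 64: Σ 2^(−ℓᵢ) = 16/64 + 1/64 + 16/64 + 16/64 + 4/64 = 53/64 = 0.828125.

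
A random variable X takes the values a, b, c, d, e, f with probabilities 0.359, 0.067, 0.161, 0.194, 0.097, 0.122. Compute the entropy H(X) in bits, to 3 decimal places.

2.372 bits

H = −Σ pᵢ log₂ pᵢ.
−0.359·log₂(0.359) = 0.5306
−0.067·log₂(0.067) = 0.2613
−0.161·log₂(0.161) = 0.4242
−0.194·log₂(0.194) = 0.4590
−0.097·log₂(0.097) = 0.3265
−0.122·log₂(0.122) = 0.3703
Sum ≈ 2.3718 → 2.372 bits.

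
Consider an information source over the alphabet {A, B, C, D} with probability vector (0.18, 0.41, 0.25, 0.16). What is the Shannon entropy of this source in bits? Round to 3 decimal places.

1.896 bits

H = −Σ pᵢ log₂ pᵢ.
−0.18·log₂(0.18) = 0.4453
−0.41·log₂(0.41) = 0.5274
−0.25·log₂(0.25) = 0.5000
−0.16·log₂(0.16) = 0.4230
Sum ≈ 1.8957 → 1.896 bits.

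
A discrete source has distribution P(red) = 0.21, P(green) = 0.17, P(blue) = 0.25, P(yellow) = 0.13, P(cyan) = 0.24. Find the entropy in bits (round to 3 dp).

2.284 bits

H = −Σ pᵢ log₂ pᵢ.
−0.21·log₂(0.21) = 0.4728
−0.17·log₂(0.17) = 0.4346
−0.25·log₂(0.25) = 0.5000
−0.13·log₂(0.13) = 0.3826
−0.24·log₂(0.24) = 0.4941
Sum ≈ 2.2842 → 2.284 bits.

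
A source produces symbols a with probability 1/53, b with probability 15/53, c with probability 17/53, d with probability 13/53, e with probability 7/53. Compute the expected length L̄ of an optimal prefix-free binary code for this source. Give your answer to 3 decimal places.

Repeatedly combine the two least-probable nodes; the expected code length is the sum of the merged weights.
merge 1/53 + 7/53 → 8/53
merge 8/53 + 13/53 → 21/53
merge 15/53 + 17/53 → 32/53
merge 21/53 + 32/53 → 1
L = 8/53 + 21/53 + 32/53 + 1 = 114/53 ≈ 2.151 bits/symbol.

2.151 bits/symbol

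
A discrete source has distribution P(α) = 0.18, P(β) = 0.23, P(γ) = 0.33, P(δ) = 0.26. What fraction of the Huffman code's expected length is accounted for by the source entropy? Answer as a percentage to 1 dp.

98.3%

Entropy H = −Σ p log₂ p ≈ 1.9661 bits.
Huffman merges: 9/50+23/100→41/100; 13/50+33/100→59/100; 41/100+59/100→1. L = 2 ≈ 2.0000.
Efficiency = H/L = 1.9661/2.0000 = 98.3%.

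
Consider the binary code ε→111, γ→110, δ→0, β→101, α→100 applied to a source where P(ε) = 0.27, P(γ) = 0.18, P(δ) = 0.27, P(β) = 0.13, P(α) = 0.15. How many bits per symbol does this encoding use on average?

L̄ = Σ pᵢ·ℓᵢ = 0.27·3 + 0.18·3 + 0.27·1 + 0.13·3 + 0.15·3 = 2.46 bits/symbol.

2.46 bits/symbol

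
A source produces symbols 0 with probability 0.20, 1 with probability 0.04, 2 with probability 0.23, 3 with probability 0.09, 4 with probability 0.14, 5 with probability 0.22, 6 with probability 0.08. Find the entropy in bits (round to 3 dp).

2.620 bits

H = −Σ pᵢ log₂ pᵢ.
−0.20·log₂(0.20) = 0.4644
−0.04·log₂(0.04) = 0.1858
−0.23·log₂(0.23) = 0.4877
−0.09·log₂(0.09) = 0.3127
−0.14·log₂(0.14) = 0.3971
−0.22·log₂(0.22) = 0.4806
−0.08·log₂(0.08) = 0.2915
Sum ≈ 2.6197 → 2.620 bits.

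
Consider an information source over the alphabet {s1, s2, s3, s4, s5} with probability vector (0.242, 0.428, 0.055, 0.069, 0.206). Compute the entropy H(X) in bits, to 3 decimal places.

1.985 bits

H = −Σ pᵢ log₂ pᵢ.
−0.242·log₂(0.242) = 0.4954
−0.428·log₂(0.428) = 0.5240
−0.055·log₂(0.055) = 0.2301
−0.069·log₂(0.069) = 0.2662
−0.206·log₂(0.206) = 0.4695
Sum ≈ 1.9852 → 1.985 bits.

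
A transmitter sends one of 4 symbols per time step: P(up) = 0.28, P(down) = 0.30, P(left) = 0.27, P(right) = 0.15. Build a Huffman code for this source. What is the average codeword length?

2 bits/symbol

Repeatedly combine the two least-probable nodes; the expected code length is the sum of the merged weights.
merge 3/20 + 27/100 → 21/50
merge 7/25 + 3/10 → 29/50
merge 21/50 + 29/50 → 1
L = 21/50 + 29/50 + 1 = 2 bits/symbol.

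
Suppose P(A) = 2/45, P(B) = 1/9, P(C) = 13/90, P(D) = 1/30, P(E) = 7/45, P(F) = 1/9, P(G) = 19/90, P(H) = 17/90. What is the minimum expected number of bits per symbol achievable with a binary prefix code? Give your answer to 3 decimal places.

Repeatedly combine the two least-probable nodes; the expected code length is the sum of the merged weights.
merge 1/30 + 2/45 → 7/90
merge 7/90 + 1/9 → 17/90
merge 1/9 + 13/90 → 23/90
merge 7/45 + 17/90 → 31/90
merge 17/90 + 19/90 → 2/5
merge 23/90 + 31/90 → 3/5
merge 2/5 + 3/5 → 1
L = 7/90 + 17/90 + 23/90 + 31/90 + 2/5 + 3/5 + 1 = 43/15 ≈ 2.867 bits/symbol.

2.867 bits/symbol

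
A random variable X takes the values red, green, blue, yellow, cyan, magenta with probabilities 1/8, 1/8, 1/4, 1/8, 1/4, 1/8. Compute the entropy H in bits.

Each probability is a power of 1/2, so log₂(1/p) is an integer.
H = Σ p·log₂(1/p) = 1/8·3 + 1/8·3 + 1/4·2 + 1/8·3 + 1/4·2 + 1/8·3 = 2.5 bits.

2.5 bits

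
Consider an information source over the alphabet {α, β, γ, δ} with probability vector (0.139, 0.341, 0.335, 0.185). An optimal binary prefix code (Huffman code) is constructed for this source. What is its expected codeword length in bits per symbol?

Repeatedly combine the two least-probable nodes; the expected code length is the sum of the merged weights.
merge 139/1000 + 37/200 → 81/250
merge 81/250 + 67/200 → 659/1000
merge 341/1000 + 659/1000 → 1
L = 81/250 + 659/1000 + 1 = 1983/1000 = 1.983 bits/symbol.

1.983 bits/symbol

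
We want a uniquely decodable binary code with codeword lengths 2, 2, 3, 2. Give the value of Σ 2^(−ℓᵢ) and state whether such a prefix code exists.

0.875; yes

With common denominator 2^3 = 8: Σ 2^(−ℓᵢ) = 2/8 + 2/8 + 1/8 + 2/8 = 7/8 = 0.875.
Kraft's inequality requires Σ ≤ 1; here Σ = 0.875 ≤ 1, so such a prefix code exists.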